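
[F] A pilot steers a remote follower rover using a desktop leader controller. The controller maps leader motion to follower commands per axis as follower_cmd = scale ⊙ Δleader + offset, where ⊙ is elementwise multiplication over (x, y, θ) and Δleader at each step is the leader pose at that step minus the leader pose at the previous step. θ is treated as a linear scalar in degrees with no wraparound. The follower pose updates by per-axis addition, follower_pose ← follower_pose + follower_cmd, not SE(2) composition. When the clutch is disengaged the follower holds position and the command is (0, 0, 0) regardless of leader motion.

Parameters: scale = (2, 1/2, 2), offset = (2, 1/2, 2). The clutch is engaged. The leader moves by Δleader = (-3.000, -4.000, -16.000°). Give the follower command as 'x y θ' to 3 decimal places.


axis x: 2·-3.000 + 2 = -4.000
axis y: 1/2·-4.000 + 1/2 = -1.500
axis θ: 2·-16.000 + 2 = -30.000

-4.000 -1.500 -30.000


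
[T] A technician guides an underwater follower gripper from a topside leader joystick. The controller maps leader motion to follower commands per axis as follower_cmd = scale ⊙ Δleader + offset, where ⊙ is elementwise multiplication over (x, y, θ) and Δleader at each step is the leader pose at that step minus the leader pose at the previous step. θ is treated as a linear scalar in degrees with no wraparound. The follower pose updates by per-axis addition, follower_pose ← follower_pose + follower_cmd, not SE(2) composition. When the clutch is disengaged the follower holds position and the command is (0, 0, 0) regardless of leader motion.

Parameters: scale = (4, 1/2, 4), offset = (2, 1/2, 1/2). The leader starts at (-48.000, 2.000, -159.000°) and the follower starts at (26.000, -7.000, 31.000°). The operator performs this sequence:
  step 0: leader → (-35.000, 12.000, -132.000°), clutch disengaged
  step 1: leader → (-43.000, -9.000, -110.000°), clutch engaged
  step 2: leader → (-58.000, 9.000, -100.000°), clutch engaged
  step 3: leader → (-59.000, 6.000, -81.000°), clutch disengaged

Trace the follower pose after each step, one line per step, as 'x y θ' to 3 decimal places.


step 0: Δleader=(13.000, 10.000, 27.000°), disengaged; cmd=(0,0,0) → follower holds at (26.000, -7.000, 31.000°)
step 1: Δleader=(-8.000, -21.000, 22.000°), engaged; cmd=(-30.000, -10.000, 88.500°) → follower=(-4.000, -17.000, 119.500°)
step 2: Δleader=(-15.000, 18.000, 10.000°), engaged; cmd=(-58.000, 9.500, 40.500°) → follower=(-62.000, -7.500, 160.000°)
step 3: Δleader=(-1.000, -3.000, 19.000°), disengaged; cmd=(0,0,0) → follower holds at (-62.000, -7.500, 160.000°)

26.000 -7.000 31.000
-4.000 -17.000 119.500
-62.000 -7.500 160.000
-62.000 -7.500 160.000


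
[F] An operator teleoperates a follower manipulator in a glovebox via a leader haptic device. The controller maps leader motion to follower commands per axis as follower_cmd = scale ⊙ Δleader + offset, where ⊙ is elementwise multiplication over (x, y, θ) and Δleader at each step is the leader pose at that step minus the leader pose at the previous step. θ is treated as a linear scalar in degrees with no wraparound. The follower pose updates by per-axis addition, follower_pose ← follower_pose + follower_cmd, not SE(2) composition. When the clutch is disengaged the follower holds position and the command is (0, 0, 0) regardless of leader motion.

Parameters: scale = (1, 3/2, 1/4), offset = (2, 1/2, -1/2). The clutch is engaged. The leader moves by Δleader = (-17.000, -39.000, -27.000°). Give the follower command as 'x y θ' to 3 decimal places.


-15.000 -58.000 -7.250

axis x: 1·-17.000 + 2 = -15.000
axis y: 3/2·-39.000 + 1/2 = -58.000
axis θ: 1/4·-27.000 + -1/2 = -7.250


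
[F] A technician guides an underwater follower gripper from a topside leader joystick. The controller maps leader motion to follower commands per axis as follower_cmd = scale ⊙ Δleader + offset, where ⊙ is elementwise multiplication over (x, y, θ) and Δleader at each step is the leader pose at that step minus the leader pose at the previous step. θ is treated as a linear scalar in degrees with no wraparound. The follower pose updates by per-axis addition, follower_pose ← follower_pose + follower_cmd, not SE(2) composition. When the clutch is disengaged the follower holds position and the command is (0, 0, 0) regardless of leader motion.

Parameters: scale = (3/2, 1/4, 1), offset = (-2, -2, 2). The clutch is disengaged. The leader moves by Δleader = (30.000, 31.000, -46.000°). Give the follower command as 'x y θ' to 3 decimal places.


clutch disengaged → follower holds; cmd = (0, 0, 0)

0.000 0.000 0.000


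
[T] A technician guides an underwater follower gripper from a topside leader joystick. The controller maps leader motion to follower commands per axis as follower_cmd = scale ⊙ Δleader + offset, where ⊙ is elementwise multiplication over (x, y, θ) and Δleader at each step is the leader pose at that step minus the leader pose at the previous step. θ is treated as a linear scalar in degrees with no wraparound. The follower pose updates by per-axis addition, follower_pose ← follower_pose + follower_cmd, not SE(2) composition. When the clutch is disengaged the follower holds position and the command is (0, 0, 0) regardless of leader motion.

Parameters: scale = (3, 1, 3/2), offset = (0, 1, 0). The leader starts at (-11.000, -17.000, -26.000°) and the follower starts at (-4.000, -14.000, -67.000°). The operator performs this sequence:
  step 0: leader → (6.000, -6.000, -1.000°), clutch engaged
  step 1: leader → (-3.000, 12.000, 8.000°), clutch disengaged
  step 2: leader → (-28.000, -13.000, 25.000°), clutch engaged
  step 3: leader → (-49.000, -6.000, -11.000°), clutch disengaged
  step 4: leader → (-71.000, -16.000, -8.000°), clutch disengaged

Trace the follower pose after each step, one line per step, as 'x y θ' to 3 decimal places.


47.000 -2.000 -29.500
47.000 -2.000 -29.500
-28.000 -26.000 -4.000
-28.000 -26.000 -4.000
-28.000 -26.000 -4.000

step 0: Δleader=(17.000, 11.000, 25.000°), engaged; cmd=(51.000, 12.000, 37.500°) → follower=(47.000, -2.000, -29.500°)
step 1: Δleader=(-9.000, 18.000, 9.000°), disengaged; cmd=(0,0,0) → follower holds at (47.000, -2.000, -29.500°)
step 2: Δleader=(-25.000, -25.000, 17.000°), engaged; cmd=(-75.000, -24.000, 25.500°) → follower=(-28.000, -26.000, -4.000°)
step 3: Δleader=(-21.000, 7.000, -36.000°), disengaged; cmd=(0,0,0) → follower holds at (-28.000, -26.000, -4.000°)
step 4: Δleader=(-22.000, -10.000, 3.000°), disengaged; cmd=(0,0,0) → follower holds at (-28.000, -26.000, -4.000°)


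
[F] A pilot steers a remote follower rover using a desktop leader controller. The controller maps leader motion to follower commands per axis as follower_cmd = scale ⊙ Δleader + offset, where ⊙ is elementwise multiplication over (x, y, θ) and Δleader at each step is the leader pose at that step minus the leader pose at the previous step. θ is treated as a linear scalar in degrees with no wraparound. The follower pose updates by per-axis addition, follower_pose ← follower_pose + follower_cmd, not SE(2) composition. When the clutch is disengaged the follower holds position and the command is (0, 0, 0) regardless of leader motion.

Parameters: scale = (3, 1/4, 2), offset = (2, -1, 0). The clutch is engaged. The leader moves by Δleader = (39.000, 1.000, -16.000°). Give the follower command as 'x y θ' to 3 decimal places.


119.000 -0.750 -32.000

axis x: 3·39.000 + 2 = 119.000
axis y: 1/4·1.000 + -1 = -0.750
axis θ: 2·-16.000 + 0 = -32.000


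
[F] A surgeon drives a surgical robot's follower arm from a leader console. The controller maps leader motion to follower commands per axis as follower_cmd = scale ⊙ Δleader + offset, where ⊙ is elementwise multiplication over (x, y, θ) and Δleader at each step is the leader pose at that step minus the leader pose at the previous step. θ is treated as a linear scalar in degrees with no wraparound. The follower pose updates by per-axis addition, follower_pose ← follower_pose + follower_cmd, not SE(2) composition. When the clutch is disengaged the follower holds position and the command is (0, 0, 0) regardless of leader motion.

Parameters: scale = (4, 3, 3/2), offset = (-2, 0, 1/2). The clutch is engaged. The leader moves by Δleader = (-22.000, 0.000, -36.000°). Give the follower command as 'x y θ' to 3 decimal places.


-90.000 0.000 -53.500

axis x: 4·-22.000 + -2 = -90.000
axis y: 3·0.000 + 0 = 0.000
axis θ: 3/2·-36.000 + 1/2 = -53.500


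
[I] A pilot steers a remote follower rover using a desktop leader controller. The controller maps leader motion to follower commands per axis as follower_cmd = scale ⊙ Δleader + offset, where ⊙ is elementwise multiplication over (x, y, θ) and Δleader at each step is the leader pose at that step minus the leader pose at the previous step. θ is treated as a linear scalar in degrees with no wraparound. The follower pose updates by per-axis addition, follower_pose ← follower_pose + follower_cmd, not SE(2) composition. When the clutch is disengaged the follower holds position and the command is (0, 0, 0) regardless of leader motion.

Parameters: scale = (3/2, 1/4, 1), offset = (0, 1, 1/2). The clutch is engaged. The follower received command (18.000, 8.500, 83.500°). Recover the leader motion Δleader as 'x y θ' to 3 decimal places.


axis x: (18.000 − 0) / (3/2) = 12.000
axis y: (8.500 − 1) / (1/4) = 30.000
axis θ: (83.500 − 1/2) / (1) = 83.000

12.000 30.000 83.000


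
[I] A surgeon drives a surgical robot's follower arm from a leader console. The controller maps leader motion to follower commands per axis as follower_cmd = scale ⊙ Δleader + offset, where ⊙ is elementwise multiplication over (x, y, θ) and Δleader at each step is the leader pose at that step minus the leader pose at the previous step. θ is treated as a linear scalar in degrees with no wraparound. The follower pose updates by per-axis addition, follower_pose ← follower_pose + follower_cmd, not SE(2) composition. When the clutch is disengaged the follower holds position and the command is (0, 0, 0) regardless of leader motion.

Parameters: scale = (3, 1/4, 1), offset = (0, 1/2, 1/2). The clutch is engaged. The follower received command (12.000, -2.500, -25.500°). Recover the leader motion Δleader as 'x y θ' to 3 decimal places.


axis x: (12.000 − 0) / (3) = 4.000
axis y: (-2.500 − 1/2) / (1/4) = -12.000
axis θ: (-25.500 − 1/2) / (1) = -26.000

4.000 -12.000 -26.000


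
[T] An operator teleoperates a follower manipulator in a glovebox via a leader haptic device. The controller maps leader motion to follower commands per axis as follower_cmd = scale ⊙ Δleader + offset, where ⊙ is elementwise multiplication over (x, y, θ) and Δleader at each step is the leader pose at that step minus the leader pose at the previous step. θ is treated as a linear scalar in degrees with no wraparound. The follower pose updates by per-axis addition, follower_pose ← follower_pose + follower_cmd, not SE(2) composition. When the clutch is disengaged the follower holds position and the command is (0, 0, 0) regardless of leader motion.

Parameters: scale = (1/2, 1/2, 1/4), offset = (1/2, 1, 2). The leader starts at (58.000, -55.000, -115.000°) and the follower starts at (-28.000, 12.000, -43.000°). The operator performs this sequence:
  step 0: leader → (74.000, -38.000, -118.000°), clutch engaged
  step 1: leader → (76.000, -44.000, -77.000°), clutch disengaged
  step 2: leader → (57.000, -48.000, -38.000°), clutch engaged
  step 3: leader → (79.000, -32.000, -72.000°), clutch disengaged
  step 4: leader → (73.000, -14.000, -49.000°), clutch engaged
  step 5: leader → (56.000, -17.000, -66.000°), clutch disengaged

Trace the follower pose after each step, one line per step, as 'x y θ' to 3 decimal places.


-19.500 21.500 -41.750
-19.500 21.500 -41.750
-28.500 20.500 -30.000
-28.500 20.500 -30.000
-31.000 30.500 -22.250
-31.000 30.500 -22.250

step 0: Δleader=(16.000, 17.000, -3.000°), engaged; cmd=(8.500, 9.500, 1.250°) → follower=(-19.500, 21.500, -41.750°)
step 1: Δleader=(2.000, -6.000, 41.000°), disengaged; cmd=(0,0,0) → follower holds at (-19.500, 21.500, -41.750°)
step 2: Δleader=(-19.000, -4.000, 39.000°), engaged; cmd=(-9.000, -1.000, 11.750°) → follower=(-28.500, 20.500, -30.000°)
step 3: Δleader=(22.000, 16.000, -34.000°), disengaged; cmd=(0,0,0) → follower holds at (-28.500, 20.500, -30.000°)
step 4: Δleader=(-6.000, 18.000, 23.000°), engaged; cmd=(-2.500, 10.000, 7.750°) → follower=(-31.000, 30.500, -22.250°)
step 5: Δleader=(-17.000, -3.000, -17.000°), disengaged; cmd=(0,0,0) → follower holds at (-31.000, 30.500, -22.250°)


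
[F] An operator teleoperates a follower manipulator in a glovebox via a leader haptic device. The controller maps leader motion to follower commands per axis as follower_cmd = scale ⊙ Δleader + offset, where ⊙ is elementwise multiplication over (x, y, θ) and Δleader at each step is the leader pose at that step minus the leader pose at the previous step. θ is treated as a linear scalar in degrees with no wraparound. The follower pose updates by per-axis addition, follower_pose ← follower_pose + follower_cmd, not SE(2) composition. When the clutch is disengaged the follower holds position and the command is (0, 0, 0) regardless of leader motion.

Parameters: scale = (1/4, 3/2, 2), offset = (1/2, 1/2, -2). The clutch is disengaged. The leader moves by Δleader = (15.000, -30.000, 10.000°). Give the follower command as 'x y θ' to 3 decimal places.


0.000 0.000 0.000

clutch disengaged → follower holds; cmd = (0, 0, 0)


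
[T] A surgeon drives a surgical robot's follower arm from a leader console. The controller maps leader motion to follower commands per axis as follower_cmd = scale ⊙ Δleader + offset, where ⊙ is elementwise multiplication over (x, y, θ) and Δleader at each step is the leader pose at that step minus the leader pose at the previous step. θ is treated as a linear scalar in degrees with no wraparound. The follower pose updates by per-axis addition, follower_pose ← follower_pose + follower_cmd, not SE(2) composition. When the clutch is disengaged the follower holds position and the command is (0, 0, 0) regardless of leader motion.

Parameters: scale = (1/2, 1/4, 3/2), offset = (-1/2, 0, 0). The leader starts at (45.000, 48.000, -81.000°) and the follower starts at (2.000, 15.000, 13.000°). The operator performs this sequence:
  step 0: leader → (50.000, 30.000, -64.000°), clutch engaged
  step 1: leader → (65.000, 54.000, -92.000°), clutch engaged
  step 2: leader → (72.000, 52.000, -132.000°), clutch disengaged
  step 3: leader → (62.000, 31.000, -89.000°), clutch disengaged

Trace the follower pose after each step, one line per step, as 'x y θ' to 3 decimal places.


step 0: Δleader=(5.000, -18.000, 17.000°), engaged; cmd=(2.000, -4.500, 25.500°) → follower=(4.000, 10.500, 38.500°)
step 1: Δleader=(15.000, 24.000, -28.000°), engaged; cmd=(7.000, 6.000, -42.000°) → follower=(11.000, 16.500, -3.500°)
step 2: Δleader=(7.000, -2.000, -40.000°), disengaged; cmd=(0,0,0) → follower holds at (11.000, 16.500, -3.500°)
step 3: Δleader=(-10.000, -21.000, 43.000°), disengaged; cmd=(0,0,0) → follower holds at (11.000, 16.500, -3.500°)

4.000 10.500 38.500
11.000 16.500 -3.500
11.000 16.500 -3.500
11.000 16.500 -3.500


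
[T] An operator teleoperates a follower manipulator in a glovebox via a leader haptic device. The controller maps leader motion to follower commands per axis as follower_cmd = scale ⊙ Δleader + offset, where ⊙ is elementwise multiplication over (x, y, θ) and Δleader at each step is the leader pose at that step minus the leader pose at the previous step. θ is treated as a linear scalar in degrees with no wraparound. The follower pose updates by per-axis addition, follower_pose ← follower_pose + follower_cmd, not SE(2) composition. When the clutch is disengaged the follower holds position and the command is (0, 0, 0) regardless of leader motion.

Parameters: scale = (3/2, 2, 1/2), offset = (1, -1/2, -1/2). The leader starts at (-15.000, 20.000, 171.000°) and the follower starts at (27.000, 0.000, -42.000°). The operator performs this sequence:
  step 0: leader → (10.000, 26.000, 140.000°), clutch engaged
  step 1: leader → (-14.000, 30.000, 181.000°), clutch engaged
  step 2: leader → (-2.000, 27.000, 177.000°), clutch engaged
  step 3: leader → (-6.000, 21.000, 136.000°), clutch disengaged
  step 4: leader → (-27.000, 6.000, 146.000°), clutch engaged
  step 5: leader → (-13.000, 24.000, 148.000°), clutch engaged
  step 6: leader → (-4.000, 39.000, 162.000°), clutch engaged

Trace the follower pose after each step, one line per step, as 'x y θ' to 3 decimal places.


step 0: Δleader=(25.000, 6.000, -31.000°), engaged; cmd=(38.500, 11.500, -16.000°) → follower=(65.500, 11.500, -58.000°)
step 1: Δleader=(-24.000, 4.000, 41.000°), engaged; cmd=(-35.000, 7.500, 20.000°) → follower=(30.500, 19.000, -38.000°)
step 2: Δleader=(12.000, -3.000, -4.000°), engaged; cmd=(19.000, -6.500, -2.500°) → follower=(49.500, 12.500, -40.500°)
step 3: Δleader=(-4.000, -6.000, -41.000°), disengaged; cmd=(0,0,0) → follower holds at (49.500, 12.500, -40.500°)
step 4: Δleader=(-21.000, -15.000, 10.000°), engaged; cmd=(-30.500, -30.500, 4.500°) → follower=(19.000, -18.000, -36.000°)
step 5: Δleader=(14.000, 18.000, 2.000°), engaged; cmd=(22.000, 35.500, 0.500°) → follower=(41.000, 17.500, -35.500°)
step 6: Δleader=(9.000, 15.000, 14.000°), engaged; cmd=(14.500, 29.500, 6.500°) → follower=(55.500, 47.000, -29.000°)

65.500 11.500 -58.000
30.500 19.000 -38.000
49.500 12.500 -40.500
49.500 12.500 -40.500
19.000 -18.000 -36.000
41.000 17.500 -35.500
55.500 47.000 -29.000


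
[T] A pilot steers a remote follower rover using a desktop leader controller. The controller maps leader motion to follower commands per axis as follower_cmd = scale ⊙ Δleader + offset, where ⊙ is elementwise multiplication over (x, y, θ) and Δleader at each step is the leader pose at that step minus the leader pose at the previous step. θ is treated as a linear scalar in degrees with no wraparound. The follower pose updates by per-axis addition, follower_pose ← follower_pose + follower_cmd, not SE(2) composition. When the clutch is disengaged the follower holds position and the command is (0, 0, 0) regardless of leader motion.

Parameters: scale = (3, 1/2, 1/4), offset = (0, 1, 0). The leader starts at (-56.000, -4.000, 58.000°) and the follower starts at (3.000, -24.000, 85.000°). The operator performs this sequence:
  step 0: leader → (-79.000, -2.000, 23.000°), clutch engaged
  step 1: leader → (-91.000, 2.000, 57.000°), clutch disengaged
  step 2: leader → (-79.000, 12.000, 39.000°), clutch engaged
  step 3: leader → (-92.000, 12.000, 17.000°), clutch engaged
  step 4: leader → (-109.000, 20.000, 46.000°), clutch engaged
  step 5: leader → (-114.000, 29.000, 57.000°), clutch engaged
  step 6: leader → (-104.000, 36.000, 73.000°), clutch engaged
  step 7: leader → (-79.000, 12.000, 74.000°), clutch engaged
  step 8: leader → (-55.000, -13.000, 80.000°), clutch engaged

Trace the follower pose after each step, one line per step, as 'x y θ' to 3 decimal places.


-66.000 -22.000 76.250
-66.000 -22.000 76.250
-30.000 -16.000 71.750
-69.000 -15.000 66.250
-120.000 -10.000 73.500
-135.000 -4.500 76.250
-105.000 0.000 80.250
-30.000 -11.000 80.500
42.000 -22.500 82.000

step 0: Δleader=(-23.000, 2.000, -35.000°), engaged; cmd=(-69.000, 2.000, -8.750°) → follower=(-66.000, -22.000, 76.250°)
step 1: Δleader=(-12.000, 4.000, 34.000°), disengaged; cmd=(0,0,0) → follower holds at (-66.000, -22.000, 76.250°)
step 2: Δleader=(12.000, 10.000, -18.000°), engaged; cmd=(36.000, 6.000, -4.500°) → follower=(-30.000, -16.000, 71.750°)
step 3: Δleader=(-13.000, 0.000, -22.000°), engaged; cmd=(-39.000, 1.000, -5.500°) → follower=(-69.000, -15.000, 66.250°)
step 4: Δleader=(-17.000, 8.000, 29.000°), engaged; cmd=(-51.000, 5.000, 7.250°) → follower=(-120.000, -10.000, 73.500°)
step 5: Δleader=(-5.000, 9.000, 11.000°), engaged; cmd=(-15.000, 5.500, 2.750°) → follower=(-135.000, -4.500, 76.250°)
step 6: Δleader=(10.000, 7.000, 16.000°), engaged; cmd=(30.000, 4.500, 4.000°) → follower=(-105.000, 0.000, 80.250°)
step 7: Δleader=(25.000, -24.000, 1.000°), engaged; cmd=(75.000, -11.000, 0.250°) → follower=(-30.000, -11.000, 80.500°)
step 8: Δleader=(24.000, -25.000, 6.000°), engaged; cmd=(72.000, -11.500, 1.500°) → follower=(42.000, -22.500, 82.000°)


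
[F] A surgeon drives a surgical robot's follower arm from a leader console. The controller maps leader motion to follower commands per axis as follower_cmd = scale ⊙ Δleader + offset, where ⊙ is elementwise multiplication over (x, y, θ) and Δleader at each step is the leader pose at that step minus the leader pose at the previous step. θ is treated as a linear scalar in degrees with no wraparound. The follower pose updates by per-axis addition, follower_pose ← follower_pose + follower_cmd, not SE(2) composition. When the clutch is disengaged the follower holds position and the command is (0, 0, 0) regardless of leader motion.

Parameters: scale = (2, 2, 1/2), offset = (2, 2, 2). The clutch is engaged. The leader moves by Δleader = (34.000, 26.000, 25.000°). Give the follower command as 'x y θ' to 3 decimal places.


70.000 54.000 14.500

axis x: 2·34.000 + 2 = 70.000
axis y: 2·26.000 + 2 = 54.000
axis θ: 1/2·25.000 + 2 = 14.500


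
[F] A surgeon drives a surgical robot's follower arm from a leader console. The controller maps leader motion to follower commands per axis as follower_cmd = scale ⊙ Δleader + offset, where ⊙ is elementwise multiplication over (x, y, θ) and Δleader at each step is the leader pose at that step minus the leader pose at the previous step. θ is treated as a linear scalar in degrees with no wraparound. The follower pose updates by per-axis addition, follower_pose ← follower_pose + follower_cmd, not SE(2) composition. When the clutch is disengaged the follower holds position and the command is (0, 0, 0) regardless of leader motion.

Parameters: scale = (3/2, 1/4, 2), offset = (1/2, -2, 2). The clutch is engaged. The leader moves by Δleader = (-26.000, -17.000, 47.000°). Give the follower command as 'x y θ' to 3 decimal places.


axis x: 3/2·-26.000 + 1/2 = -38.500
axis y: 1/4·-17.000 + -2 = -6.250
axis θ: 2·47.000 + 2 = 96.000

-38.500 -6.250 96.000


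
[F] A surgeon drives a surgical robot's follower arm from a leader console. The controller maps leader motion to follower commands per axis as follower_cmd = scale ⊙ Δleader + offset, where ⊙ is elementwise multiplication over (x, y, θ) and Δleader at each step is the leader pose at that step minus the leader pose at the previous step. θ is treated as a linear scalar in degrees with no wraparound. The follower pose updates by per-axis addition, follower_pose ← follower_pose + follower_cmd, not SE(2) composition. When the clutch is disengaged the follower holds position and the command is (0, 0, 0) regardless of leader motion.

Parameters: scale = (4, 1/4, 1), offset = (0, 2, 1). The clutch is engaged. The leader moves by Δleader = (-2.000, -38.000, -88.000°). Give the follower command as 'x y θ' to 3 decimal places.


-8.000 -7.500 -87.000

axis x: 4·-2.000 + 0 = -8.000
axis y: 1/4·-38.000 + 2 = -7.500
axis θ: 1·-88.000 + 1 = -87.000


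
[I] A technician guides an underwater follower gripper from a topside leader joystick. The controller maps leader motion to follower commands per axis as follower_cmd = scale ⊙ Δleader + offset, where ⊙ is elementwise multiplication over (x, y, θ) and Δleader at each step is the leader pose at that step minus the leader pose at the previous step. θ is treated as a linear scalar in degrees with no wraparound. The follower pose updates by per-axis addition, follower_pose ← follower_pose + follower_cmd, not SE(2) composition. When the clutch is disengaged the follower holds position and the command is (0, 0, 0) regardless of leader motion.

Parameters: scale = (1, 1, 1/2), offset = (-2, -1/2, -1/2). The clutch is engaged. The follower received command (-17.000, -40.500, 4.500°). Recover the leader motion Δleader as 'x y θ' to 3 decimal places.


axis x: (-17.000 − -2) / (1) = -15.000
axis y: (-40.500 − -1/2) / (1) = -40.000
axis θ: (4.500 − -1/2) / (1/2) = 10.000

-15.000 -40.000 10.000


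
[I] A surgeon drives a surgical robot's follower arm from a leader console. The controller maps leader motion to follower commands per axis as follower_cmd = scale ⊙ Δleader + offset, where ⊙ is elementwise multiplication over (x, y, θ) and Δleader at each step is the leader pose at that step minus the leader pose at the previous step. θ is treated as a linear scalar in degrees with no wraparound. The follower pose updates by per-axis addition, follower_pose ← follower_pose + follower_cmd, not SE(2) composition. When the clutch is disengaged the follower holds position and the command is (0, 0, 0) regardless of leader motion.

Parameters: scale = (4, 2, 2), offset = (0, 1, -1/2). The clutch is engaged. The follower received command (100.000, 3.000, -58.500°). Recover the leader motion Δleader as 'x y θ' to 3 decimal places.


axis x: (100.000 − 0) / (4) = 25.000
axis y: (3.000 − 1) / (2) = 1.000
axis θ: (-58.500 − -1/2) / (2) = -29.000

25.000 1.000 -29.000


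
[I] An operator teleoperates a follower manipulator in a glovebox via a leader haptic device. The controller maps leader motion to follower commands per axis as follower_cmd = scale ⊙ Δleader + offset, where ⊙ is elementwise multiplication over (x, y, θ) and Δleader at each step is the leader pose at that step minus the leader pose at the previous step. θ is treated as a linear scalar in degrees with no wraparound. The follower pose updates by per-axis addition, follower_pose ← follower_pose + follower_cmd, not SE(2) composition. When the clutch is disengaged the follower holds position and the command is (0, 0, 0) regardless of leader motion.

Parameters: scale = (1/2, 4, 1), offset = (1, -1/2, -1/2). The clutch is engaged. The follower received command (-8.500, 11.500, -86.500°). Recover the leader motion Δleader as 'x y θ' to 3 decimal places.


-19.000 3.000 -86.000

axis x: (-8.500 − 1) / (1/2) = -19.000
axis y: (11.500 − -1/2) / (4) = 3.000
axis θ: (-86.500 − -1/2) / (1) = -86.000


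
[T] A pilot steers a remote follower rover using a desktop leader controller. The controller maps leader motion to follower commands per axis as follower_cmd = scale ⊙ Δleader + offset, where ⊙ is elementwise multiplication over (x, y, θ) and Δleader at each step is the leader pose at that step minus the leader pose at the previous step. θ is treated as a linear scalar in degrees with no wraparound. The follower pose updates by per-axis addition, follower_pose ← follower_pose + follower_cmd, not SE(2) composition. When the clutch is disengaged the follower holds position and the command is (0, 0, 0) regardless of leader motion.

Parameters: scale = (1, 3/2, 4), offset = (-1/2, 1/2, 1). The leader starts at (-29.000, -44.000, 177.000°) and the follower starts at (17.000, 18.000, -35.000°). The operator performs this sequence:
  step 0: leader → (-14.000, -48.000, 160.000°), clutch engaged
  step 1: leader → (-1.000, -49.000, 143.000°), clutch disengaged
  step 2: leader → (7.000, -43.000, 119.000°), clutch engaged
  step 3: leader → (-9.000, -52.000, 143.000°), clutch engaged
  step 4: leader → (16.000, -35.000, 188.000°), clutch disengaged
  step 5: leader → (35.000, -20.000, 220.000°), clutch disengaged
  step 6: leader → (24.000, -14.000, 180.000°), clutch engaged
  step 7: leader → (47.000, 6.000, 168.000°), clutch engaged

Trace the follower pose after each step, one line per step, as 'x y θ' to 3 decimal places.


31.500 12.500 -102.000
31.500 12.500 -102.000
39.000 22.000 -197.000
22.500 9.000 -100.000
22.500 9.000 -100.000
22.500 9.000 -100.000
11.000 18.500 -259.000
33.500 49.000 -306.000

step 0: Δleader=(15.000, -4.000, -17.000°), engaged; cmd=(14.500, -5.500, -67.000°) → follower=(31.500, 12.500, -102.000°)
step 1: Δleader=(13.000, -1.000, -17.000°), disengaged; cmd=(0,0,0) → follower holds at (31.500, 12.500, -102.000°)
step 2: Δleader=(8.000, 6.000, -24.000°), engaged; cmd=(7.500, 9.500, -95.000°) → follower=(39.000, 22.000, -197.000°)
step 3: Δleader=(-16.000, -9.000, 24.000°), engaged; cmd=(-16.500, -13.000, 97.000°) → follower=(22.500, 9.000, -100.000°)
step 4: Δleader=(25.000, 17.000, 45.000°), disengaged; cmd=(0,0,0) → follower holds at (22.500, 9.000, -100.000°)
step 5: Δleader=(19.000, 15.000, 32.000°), disengaged; cmd=(0,0,0) → follower holds at (22.500, 9.000, -100.000°)
step 6: Δleader=(-11.000, 6.000, -40.000°), engaged; cmd=(-11.500, 9.500, -159.000°) → follower=(11.000, 18.500, -259.000°)
step 7: Δleader=(23.000, 20.000, -12.000°), engaged; cmd=(22.500, 30.500, -47.000°) → follower=(33.500, 49.000, -306.000°)


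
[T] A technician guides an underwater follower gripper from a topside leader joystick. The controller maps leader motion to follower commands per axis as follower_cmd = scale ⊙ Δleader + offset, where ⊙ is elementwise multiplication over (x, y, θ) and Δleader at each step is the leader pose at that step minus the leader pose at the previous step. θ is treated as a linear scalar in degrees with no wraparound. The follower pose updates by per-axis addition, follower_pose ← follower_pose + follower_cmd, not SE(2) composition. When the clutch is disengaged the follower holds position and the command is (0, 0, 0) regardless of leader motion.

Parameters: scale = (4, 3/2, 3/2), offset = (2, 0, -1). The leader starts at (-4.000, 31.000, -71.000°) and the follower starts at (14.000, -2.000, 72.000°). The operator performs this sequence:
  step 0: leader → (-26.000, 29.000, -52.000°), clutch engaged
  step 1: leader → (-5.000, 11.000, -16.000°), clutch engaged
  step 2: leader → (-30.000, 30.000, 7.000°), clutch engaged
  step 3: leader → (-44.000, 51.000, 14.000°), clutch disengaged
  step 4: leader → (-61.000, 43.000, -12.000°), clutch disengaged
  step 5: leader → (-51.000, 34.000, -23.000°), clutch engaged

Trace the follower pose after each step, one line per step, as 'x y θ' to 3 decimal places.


-72.000 -5.000 99.500
14.000 -32.000 152.500
-84.000 -3.500 186.000
-84.000 -3.500 186.000
-84.000 -3.500 186.000
-42.000 -17.000 168.500

step 0: Δleader=(-22.000, -2.000, 19.000°), engaged; cmd=(-86.000, -3.000, 27.500°) → follower=(-72.000, -5.000, 99.500°)
step 1: Δleader=(21.000, -18.000, 36.000°), engaged; cmd=(86.000, -27.000, 53.000°) → follower=(14.000, -32.000, 152.500°)
step 2: Δleader=(-25.000, 19.000, 23.000°), engaged; cmd=(-98.000, 28.500, 33.500°) → follower=(-84.000, -3.500, 186.000°)
step 3: Δleader=(-14.000, 21.000, 7.000°), disengaged; cmd=(0,0,0) → follower holds at (-84.000, -3.500, 186.000°)
step 4: Δleader=(-17.000, -8.000, -26.000°), disengaged; cmd=(0,0,0) → follower holds at (-84.000, -3.500, 186.000°)
step 5: Δleader=(10.000, -9.000, -11.000°), engaged; cmd=(42.000, -13.500, -17.500°) → follower=(-42.000, -17.000, 168.500°)


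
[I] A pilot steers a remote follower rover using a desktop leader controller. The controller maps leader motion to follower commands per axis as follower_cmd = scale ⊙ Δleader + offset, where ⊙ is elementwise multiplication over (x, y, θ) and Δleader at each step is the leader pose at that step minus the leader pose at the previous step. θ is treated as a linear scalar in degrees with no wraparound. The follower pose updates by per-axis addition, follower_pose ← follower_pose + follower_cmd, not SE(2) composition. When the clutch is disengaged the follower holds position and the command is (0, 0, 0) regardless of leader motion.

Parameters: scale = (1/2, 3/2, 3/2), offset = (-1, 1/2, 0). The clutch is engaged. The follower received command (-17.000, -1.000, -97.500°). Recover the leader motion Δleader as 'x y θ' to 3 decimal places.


-32.000 -1.000 -65.000

axis x: (-17.000 − -1) / (1/2) = -32.000
axis y: (-1.000 − 1/2) / (3/2) = -1.000
axis θ: (-97.500 − 0) / (3/2) = -65.000


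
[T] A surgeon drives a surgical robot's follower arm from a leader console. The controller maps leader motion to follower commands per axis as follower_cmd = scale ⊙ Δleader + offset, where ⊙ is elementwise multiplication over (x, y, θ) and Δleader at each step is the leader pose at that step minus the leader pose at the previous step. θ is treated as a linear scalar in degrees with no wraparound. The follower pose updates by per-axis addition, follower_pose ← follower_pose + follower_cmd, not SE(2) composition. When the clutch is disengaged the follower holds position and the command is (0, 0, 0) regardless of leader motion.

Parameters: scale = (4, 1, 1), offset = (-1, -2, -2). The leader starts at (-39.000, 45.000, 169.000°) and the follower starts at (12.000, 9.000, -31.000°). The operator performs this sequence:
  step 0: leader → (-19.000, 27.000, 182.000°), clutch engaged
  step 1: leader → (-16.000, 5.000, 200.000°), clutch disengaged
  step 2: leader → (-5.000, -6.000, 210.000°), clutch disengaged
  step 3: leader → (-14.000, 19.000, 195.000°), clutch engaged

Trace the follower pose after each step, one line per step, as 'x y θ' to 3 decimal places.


step 0: Δleader=(20.000, -18.000, 13.000°), engaged; cmd=(79.000, -20.000, 11.000°) → follower=(91.000, -11.000, -20.000°)
step 1: Δleader=(3.000, -22.000, 18.000°), disengaged; cmd=(0,0,0) → follower holds at (91.000, -11.000, -20.000°)
step 2: Δleader=(11.000, -11.000, 10.000°), disengaged; cmd=(0,0,0) → follower holds at (91.000, -11.000, -20.000°)
step 3: Δleader=(-9.000, 25.000, -15.000°), engaged; cmd=(-37.000, 23.000, -17.000°) → follower=(54.000, 12.000, -37.000°)

91.000 -11.000 -20.000
91.000 -11.000 -20.000
91.000 -11.000 -20.000
54.000 12.000 -37.000


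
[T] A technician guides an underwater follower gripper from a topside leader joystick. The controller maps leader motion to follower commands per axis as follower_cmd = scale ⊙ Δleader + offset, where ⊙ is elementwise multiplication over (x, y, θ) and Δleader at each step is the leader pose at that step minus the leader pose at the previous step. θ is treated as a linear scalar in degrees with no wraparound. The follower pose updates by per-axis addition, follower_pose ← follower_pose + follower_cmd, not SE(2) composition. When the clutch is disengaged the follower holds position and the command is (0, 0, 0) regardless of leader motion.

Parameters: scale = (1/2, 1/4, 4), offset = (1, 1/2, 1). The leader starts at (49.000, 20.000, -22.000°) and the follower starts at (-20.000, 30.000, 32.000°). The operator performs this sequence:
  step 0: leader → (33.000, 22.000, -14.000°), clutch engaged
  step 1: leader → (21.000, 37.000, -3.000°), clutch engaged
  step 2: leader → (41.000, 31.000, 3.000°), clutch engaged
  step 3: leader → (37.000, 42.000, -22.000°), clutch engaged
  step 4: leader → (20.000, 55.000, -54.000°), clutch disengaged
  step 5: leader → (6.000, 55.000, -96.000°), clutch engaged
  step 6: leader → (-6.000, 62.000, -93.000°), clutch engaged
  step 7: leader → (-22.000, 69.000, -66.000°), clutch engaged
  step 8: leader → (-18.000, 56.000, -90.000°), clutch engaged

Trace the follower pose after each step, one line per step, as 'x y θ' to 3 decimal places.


-27.000 31.000 65.000
-32.000 35.250 110.000
-21.000 34.250 135.000
-22.000 37.500 36.000
-22.000 37.500 36.000
-28.000 38.000 -131.000
-33.000 40.250 -118.000
-40.000 42.500 -9.000
-37.000 39.750 -104.000

step 0: Δleader=(-16.000, 2.000, 8.000°), engaged; cmd=(-7.000, 1.000, 33.000°) → follower=(-27.000, 31.000, 65.000°)
step 1: Δleader=(-12.000, 15.000, 11.000°), engaged; cmd=(-5.000, 4.250, 45.000°) → follower=(-32.000, 35.250, 110.000°)
step 2: Δleader=(20.000, -6.000, 6.000°), engaged; cmd=(11.000, -1.000, 25.000°) → follower=(-21.000, 34.250, 135.000°)
step 3: Δleader=(-4.000, 11.000, -25.000°), engaged; cmd=(-1.000, 3.250, -99.000°) → follower=(-22.000, 37.500, 36.000°)
step 4: Δleader=(-17.000, 13.000, -32.000°), disengaged; cmd=(0,0,0) → follower holds at (-22.000, 37.500, 36.000°)
step 5: Δleader=(-14.000, 0.000, -42.000°), engaged; cmd=(-6.000, 0.500, -167.000°) → follower=(-28.000, 38.000, -131.000°)
step 6: Δleader=(-12.000, 7.000, 3.000°), engaged; cmd=(-5.000, 2.250, 13.000°) → follower=(-33.000, 40.250, -118.000°)
step 7: Δleader=(-16.000, 7.000, 27.000°), engaged; cmd=(-7.000, 2.250, 109.000°) → follower=(-40.000, 42.500, -9.000°)
step 8: Δleader=(4.000, -13.000, -24.000°), engaged; cmd=(3.000, -2.750, -95.000°) → follower=(-37.000, 39.750, -104.000°)


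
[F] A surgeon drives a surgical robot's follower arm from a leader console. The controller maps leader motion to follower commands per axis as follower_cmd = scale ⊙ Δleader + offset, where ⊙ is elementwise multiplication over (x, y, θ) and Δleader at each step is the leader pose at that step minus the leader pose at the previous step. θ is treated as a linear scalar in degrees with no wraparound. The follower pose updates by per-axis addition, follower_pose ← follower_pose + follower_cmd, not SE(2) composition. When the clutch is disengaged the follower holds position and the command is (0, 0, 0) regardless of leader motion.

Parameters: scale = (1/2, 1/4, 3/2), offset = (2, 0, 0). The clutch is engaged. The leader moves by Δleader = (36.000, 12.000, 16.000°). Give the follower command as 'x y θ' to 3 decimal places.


20.000 3.000 24.000

axis x: 1/2·36.000 + 2 = 20.000
axis y: 1/4·12.000 + 0 = 3.000
axis θ: 3/2·16.000 + 0 = 24.000


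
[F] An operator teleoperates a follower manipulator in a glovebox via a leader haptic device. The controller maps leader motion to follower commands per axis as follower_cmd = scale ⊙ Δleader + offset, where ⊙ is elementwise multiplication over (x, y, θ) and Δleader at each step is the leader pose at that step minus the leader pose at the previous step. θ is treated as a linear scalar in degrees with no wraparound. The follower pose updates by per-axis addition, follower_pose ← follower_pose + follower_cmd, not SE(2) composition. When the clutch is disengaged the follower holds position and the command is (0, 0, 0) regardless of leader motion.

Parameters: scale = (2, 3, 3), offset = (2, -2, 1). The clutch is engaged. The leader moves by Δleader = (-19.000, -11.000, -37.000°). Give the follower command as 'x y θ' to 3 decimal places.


axis x: 2·-19.000 + 2 = -36.000
axis y: 3·-11.000 + -2 = -35.000
axis θ: 3·-37.000 + 1 = -110.000

-36.000 -35.000 -110.000


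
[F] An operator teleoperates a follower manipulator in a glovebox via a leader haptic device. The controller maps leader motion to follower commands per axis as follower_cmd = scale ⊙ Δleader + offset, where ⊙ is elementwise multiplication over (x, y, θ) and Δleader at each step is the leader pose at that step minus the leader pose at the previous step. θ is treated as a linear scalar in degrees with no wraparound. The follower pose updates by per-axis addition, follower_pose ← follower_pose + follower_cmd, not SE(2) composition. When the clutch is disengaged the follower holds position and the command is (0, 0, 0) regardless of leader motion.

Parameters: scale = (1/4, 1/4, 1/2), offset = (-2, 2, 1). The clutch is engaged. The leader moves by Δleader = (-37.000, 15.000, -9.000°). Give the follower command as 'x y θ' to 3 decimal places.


-11.250 5.750 -3.500

axis x: 1/4·-37.000 + -2 = -11.250
axis y: 1/4·15.000 + 2 = 5.750
axis θ: 1/2·-9.000 + 1 = -3.500


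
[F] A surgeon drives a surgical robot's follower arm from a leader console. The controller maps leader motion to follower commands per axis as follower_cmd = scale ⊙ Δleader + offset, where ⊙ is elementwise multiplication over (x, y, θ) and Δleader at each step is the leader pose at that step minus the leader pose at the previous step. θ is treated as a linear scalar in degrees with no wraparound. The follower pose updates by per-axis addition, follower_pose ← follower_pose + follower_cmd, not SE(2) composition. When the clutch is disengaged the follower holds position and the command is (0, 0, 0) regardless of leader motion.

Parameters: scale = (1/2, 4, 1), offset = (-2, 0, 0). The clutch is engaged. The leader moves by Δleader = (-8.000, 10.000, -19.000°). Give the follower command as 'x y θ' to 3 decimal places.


axis x: 1/2·-8.000 + -2 = -6.000
axis y: 4·10.000 + 0 = 40.000
axis θ: 1·-19.000 + 0 = -19.000

-6.000 40.000 -19.000
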